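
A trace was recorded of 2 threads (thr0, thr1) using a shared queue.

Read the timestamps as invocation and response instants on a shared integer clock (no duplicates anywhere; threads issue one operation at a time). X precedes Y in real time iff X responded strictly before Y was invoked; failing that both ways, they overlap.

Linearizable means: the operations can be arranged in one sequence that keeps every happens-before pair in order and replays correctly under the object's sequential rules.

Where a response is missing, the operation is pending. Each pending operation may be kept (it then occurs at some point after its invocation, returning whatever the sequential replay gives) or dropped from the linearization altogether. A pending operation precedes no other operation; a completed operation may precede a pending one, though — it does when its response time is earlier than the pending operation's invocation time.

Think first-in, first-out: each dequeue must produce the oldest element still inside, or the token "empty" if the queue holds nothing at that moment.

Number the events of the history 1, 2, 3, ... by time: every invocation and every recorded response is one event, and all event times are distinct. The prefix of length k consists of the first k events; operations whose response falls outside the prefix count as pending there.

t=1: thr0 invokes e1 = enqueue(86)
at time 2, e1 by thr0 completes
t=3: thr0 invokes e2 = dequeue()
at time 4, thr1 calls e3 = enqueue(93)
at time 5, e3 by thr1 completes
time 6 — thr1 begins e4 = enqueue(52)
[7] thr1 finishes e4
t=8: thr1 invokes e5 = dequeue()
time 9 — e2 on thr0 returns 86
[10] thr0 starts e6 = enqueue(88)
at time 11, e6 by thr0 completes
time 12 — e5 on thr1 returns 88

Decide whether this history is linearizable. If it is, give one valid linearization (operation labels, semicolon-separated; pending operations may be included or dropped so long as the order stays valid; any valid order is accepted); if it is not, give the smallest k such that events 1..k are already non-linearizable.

not linearizable — minimal violating prefix: 12 events

the violation lands at event 12, e5's response at time 12: events 1..11 linearize, events 1..12 do not
no legal order exists: 7 real-time-consistent candidates over 6 completed queue operations, all rejected
take e1, e2, e3, e4, e5, e6: step 5 already fails, because e5 dequeue() → 88 cannot occur there
take e1, e2, e3, e4, e6, e5: step 6 already fails, because e5 dequeue() → 88 cannot occur there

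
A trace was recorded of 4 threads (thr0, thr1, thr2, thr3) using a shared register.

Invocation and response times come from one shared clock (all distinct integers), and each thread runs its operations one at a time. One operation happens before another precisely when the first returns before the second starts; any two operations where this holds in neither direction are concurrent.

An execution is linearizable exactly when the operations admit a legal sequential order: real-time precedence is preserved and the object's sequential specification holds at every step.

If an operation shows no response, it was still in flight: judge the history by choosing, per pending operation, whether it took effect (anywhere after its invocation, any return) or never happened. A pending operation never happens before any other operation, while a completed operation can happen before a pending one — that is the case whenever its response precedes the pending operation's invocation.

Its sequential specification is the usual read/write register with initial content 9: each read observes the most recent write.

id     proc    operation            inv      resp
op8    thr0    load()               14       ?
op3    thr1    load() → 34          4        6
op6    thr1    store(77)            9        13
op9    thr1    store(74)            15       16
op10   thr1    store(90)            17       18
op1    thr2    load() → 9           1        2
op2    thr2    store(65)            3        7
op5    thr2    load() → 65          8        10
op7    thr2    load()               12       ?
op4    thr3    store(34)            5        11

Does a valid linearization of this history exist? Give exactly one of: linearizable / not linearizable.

linearizable

witness order: op1, op4, op3, op2, op5, op6, op7, op8, op9, op10
step 1: op1 load() → 9 — value 9
step 2: op4 store(34) — value 34
step 3: op3 load() → 34 — value 34
step 4: op2 store(65) — value 65
step 5: op5 load() → 65 — value 65
step 6: op6 store(77) — value 77
step 7: op7 load() (pending, included) — value 77
step 8: op8 load() (pending, included) — value 77
step 9: op9 store(74) — value 74
step 10: op10 store(90) — value 90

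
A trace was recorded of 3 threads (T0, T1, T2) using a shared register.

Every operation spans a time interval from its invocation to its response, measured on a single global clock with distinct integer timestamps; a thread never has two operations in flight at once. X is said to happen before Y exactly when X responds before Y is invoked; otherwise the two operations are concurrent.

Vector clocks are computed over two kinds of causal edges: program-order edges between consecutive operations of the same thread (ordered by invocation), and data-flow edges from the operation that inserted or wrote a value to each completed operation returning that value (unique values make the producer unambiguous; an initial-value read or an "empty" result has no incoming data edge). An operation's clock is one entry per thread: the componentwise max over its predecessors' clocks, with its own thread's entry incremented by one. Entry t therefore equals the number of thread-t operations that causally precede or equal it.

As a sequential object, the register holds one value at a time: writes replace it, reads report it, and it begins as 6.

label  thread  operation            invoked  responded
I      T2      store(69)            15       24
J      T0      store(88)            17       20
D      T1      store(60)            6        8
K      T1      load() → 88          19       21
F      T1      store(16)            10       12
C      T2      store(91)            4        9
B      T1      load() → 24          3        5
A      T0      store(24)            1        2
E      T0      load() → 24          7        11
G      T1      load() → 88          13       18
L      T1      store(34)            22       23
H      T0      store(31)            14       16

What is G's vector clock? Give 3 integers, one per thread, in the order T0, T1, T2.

(4, 4, 0)

C, invoked 4, has no incoming edges; only T2's bump applies → (0, 0, 1)
A, invoked 1, has no incoming edges; only T0's bump applies → (1, 0, 0)
invoked at 15, I merges VC(C)=(0, 0, 1) and bumps T2's slot → (0, 0, 2)
invoked at 3, B merges VC(A)=(1, 0, 0) and bumps T1's slot → (1, 1, 0)
invoked at 7, E merges VC(A)=(1, 0, 0) and bumps T0's slot → (2, 0, 0)
invoked at 6, D merges VC(B)=(1, 1, 0) and bumps T1's slot → (1, 2, 0)
invoked at 14, H merges VC(E)=(2, 0, 0) and bumps T0's slot → (3, 0, 0)
invoked at 10, F merges VC(D)=(1, 2, 0) and bumps T1's slot → (1, 3, 0)
invoked at 17, J merges VC(H)=(3, 0, 0) and bumps T0's slot → (4, 0, 0)
invoked at 13, G merges VC(F)=(1, 3, 0), VC(J)=(4, 0, 0) and bumps T1's slot → (4, 4, 0)
invoked at 19, K merges VC(G)=(4, 4, 0), VC(J)=(4, 0, 0) and bumps T1's slot → (4, 5, 0)
invoked at 22, L merges VC(K)=(4, 5, 0) and bumps T1's slot → (4, 6, 0)
target: VC(G) = (4, 4, 0)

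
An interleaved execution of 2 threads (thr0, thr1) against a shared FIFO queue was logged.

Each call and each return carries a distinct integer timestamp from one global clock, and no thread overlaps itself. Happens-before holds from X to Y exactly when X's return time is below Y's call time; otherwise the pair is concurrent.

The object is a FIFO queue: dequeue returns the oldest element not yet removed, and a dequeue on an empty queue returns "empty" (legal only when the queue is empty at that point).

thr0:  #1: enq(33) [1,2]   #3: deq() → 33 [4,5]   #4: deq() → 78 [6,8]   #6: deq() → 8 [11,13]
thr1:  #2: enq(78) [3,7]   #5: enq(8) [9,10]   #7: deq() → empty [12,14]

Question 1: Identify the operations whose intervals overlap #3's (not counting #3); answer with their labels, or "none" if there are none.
Answer: #2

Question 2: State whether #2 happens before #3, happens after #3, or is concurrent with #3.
Answer: concurrent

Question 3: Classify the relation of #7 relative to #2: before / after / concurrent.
Answer: after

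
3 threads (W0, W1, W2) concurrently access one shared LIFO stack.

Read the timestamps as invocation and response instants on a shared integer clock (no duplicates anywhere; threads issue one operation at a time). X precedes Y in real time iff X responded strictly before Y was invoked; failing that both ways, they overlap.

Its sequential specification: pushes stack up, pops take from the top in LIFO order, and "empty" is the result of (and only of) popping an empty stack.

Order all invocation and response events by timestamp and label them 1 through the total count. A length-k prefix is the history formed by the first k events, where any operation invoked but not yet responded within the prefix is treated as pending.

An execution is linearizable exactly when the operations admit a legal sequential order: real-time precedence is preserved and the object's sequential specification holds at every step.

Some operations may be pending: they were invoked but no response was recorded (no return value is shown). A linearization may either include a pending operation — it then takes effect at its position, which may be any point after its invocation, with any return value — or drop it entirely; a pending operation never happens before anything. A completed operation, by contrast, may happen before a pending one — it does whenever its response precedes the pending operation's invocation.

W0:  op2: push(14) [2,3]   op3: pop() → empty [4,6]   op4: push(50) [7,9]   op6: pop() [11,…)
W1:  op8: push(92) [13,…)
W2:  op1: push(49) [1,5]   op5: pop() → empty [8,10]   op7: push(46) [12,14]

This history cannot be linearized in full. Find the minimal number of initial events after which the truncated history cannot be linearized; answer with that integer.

events 1..5 are linearizable, e.g. via op1, op2:
after step 1 (op1 push(49)): stack <49>
after step 2 (op2 push(14)): stack <49,14>
at event 6 (op3's time-6 response) nothing linearizes any more
one such order, op1, op2, op3, breaks at step 3 where op3 pop() → empty is illegal
one such order, op2, op1, op3, breaks at step 3 where op3 pop() → empty is illegal

6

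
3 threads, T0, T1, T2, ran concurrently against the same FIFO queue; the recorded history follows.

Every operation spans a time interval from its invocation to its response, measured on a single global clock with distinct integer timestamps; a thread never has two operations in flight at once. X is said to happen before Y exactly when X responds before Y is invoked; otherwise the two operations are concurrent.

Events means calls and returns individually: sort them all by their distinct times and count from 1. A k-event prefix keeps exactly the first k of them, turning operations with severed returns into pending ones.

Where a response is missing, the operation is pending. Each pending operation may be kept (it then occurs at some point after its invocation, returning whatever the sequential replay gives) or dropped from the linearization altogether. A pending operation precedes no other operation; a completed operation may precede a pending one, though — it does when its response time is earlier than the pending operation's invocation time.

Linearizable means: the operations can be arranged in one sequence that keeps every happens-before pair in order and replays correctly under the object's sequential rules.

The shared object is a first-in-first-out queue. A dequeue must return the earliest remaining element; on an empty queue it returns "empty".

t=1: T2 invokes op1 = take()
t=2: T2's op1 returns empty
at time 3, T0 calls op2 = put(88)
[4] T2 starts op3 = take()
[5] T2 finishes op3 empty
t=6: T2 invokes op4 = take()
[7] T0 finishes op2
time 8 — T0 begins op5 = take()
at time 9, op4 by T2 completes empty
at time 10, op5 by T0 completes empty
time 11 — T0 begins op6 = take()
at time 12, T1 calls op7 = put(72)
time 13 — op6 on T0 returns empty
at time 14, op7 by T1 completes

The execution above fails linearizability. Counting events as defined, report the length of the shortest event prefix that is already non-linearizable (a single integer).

events 1..9 are still linearizable — one witness is op1, op3, op2, op5, op4:
1. op1 take() → empty, leaving queue <>
2. op3 take() → empty, leaving queue <>
3. op2 put(88), leaving queue <88>
4. op5 take() (pending, included), leaving queue <>
5. op4 take() → empty, leaving queue <>
with event 10 included (op5 responding at time 10), all real-time-consistent orders fail
one such order, op1, op2, op3, op4, op5, breaks at step 3 where op3 take() → empty is illegal
one such order, op1, op2, op3, op5, op4, breaks at step 3 where op3 take() → empty is illegal

10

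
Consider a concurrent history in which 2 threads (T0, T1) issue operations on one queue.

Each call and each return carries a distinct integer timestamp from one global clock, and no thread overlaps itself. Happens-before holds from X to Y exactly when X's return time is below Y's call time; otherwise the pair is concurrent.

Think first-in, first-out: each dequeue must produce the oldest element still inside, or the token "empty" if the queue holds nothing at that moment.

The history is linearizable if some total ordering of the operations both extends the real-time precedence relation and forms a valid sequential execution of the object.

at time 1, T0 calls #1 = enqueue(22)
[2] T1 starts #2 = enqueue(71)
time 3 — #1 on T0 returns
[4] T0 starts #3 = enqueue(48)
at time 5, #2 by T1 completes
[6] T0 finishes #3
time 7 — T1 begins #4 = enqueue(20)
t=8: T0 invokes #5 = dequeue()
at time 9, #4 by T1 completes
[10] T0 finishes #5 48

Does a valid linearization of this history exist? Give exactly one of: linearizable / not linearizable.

events 1..9 are fine; event 10 — the response of #5 at time 10 — makes the prefix non-linearizable
no legal order exists: 6 real-time-consistent candidates over 5 completed queue operations, all rejected
take #1, #2, #3, #4, #5: step 5 already fails, because #5 dequeue() → 48 cannot occur there
take #1, #2, #3, #5, #4: step 4 already fails, because #5 dequeue() → 48 cannot occur there

not linearizable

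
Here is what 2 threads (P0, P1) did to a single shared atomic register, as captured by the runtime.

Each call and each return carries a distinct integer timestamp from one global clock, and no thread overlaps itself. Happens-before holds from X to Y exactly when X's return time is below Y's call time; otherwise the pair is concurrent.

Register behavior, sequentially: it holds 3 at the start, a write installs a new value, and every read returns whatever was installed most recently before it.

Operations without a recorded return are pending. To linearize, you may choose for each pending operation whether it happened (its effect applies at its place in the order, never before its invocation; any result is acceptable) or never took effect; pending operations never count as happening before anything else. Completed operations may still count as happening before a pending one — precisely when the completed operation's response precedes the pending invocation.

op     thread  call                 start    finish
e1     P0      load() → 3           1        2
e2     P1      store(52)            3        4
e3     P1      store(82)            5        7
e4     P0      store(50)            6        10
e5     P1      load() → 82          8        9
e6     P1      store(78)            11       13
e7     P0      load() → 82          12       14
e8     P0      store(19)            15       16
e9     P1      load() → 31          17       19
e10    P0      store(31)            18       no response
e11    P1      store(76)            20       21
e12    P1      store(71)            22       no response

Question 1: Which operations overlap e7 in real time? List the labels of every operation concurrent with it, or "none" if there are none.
e7 spans [12,14]: anything still running between times 12 and 14 counts as concurrent
e1 [1,2]: before
e2 [3,4]: before
e3 [5,7]: before
e4 [6,10]: before
e5 [8,9]: before
e6 [11,13]: concurrent
e8 [15,16]: after
e9 [17,19]: after
e10 [18,…): after
e11 [20,21]: after
e12 [22,…): after

e6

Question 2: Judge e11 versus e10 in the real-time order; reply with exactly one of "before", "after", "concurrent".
e11 spans [20,21], e10 spans [18,…)
the intervals overlap in both directions

concurrent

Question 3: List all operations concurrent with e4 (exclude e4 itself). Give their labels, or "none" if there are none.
concurrent with e4 ([6,10]): every op whose interval crosses 6..10
e1 [1,2]: before
e2 [3,4]: before
e3 [5,7]: concurrent
e5 [8,9]: concurrent
e6 [11,13]: after
e7 [12,14]: after
e8 [15,16]: after
e9 [17,19]: after
e10 [18,…): after
e11 [20,21]: after
e12 [22,…): after

e3, e5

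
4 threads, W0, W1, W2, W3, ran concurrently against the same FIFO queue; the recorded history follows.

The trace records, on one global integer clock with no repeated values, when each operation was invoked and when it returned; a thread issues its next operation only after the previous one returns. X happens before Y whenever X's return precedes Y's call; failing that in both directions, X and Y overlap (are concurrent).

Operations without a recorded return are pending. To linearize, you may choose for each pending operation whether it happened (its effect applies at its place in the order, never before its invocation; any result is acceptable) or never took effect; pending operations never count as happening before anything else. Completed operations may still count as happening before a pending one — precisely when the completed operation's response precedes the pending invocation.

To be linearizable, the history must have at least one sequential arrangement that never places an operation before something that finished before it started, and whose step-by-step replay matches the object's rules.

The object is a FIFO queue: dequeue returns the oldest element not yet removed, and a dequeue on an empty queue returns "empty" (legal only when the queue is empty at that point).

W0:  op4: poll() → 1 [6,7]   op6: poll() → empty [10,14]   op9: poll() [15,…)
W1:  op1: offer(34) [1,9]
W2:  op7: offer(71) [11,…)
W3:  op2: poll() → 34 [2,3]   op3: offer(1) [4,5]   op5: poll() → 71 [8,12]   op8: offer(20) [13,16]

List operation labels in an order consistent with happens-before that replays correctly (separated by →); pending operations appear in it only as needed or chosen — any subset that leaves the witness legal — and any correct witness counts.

op1 → op2 → op3 → op4 → op6 → op7 → op5 → op8

1. op1 offer(34), leaving queue <34>
2. op2 poll() → 34, leaving queue <>
3. op3 offer(1), leaving queue <1>
4. op4 poll() → 1, leaving queue <>
5. op6 poll() → empty, leaving queue <>
6. op7 offer(71) (pending, included), leaving queue <71>
7. op5 poll() → 71, leaving queue <>
8. op8 offer(20), leaving queue <20>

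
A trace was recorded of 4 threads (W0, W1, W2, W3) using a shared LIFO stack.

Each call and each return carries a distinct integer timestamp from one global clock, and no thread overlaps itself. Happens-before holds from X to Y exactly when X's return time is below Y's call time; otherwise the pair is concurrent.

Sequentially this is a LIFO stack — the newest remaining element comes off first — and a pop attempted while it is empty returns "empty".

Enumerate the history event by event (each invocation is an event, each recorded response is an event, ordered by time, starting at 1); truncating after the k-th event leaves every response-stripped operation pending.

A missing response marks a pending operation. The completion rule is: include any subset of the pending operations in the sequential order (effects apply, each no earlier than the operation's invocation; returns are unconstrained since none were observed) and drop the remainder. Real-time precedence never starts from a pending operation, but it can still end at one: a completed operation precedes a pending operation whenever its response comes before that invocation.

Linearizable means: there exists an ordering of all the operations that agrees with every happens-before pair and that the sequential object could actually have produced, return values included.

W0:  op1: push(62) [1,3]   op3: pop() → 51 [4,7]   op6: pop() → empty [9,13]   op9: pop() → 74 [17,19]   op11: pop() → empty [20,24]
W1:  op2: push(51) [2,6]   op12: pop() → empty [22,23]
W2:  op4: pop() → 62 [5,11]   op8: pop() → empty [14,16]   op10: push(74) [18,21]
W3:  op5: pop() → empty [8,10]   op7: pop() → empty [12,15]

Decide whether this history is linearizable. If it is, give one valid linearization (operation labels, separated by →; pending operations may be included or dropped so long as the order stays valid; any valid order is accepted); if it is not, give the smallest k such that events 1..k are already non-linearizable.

linearizable — witness: op1 → op2 → op3 → op4 → op5 → op6 → op7 → op8 → op10 → op9 → op11 → op12

1. op1 push(62), leaving stack <62>
2. op2 push(51), leaving stack <62,51>
3. op3 pop() → 51, leaving stack <62>
4. op4 pop() → 62, leaving stack <>
5. op5 pop() → empty, leaving stack <>
6. op6 pop() → empty, leaving stack <>
7. op7 pop() → empty, leaving stack <>
8. op8 pop() → empty, leaving stack <>
9. op10 push(74), leaving stack <74>
10. op9 pop() → 74, leaving stack <>
11. op11 pop() → empty, leaving stack <>
12. op12 pop() → empty, leaving stack <>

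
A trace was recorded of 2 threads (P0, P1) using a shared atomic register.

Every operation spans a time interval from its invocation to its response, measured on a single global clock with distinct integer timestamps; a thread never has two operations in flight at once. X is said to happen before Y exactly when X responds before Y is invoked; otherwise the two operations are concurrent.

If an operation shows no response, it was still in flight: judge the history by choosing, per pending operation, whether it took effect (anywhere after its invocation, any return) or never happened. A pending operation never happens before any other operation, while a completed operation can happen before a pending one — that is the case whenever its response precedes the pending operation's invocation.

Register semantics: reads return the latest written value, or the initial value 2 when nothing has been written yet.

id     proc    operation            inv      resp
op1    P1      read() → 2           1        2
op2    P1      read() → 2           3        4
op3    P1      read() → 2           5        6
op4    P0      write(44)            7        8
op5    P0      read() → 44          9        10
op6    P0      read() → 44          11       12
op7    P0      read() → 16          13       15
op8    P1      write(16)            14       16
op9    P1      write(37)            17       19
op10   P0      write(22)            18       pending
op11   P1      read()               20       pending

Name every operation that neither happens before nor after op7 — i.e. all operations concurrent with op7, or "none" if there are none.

op7 runs from 13 to 15; window-overlapping ops are concurrent
op1 [1,2]: before
op2 [3,4]: before
op3 [5,6]: before
op4 [7,8]: before
op5 [9,10]: before
op6 [11,12]: before
op8 [14,16]: concurrent
op9 [17,19]: after
op10 [18,…): after
op11 [20,…): after

op8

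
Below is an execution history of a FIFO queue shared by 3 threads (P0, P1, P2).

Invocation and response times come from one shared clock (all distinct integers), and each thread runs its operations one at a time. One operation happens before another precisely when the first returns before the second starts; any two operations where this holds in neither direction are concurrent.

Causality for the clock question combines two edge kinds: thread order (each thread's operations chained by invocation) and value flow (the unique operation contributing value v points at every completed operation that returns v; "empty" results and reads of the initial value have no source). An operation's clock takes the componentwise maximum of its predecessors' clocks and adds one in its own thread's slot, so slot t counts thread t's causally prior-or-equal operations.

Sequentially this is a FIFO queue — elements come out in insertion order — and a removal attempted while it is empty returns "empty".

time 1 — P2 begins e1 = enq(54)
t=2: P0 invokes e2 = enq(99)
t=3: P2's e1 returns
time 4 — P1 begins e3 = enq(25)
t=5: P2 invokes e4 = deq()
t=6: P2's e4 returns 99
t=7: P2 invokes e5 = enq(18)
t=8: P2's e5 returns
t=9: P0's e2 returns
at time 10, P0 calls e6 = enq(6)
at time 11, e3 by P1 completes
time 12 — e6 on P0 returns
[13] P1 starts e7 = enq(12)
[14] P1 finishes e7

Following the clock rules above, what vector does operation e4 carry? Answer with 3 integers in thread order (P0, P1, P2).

(1, 0, 2)

e1 (invocation 1): nothing precedes it; P2's component alone gives (0, 0, 1)
e3 (invocation 4): nothing precedes it; P1's component alone gives (0, 1, 0)
e2 (invocation 2): nothing precedes it; P0's component alone gives (1, 0, 0)
from VC(e3)=(0, 1, 0), e7 (invoked 13) maxes components and bumps P1 → (0, 2, 0)
from VC(e2)=(1, 0, 0), e6 (invoked 10) maxes components and bumps P0 → (2, 0, 0)
from VC(e1)=(0, 0, 1), VC(e2)=(1, 0, 0), e4 (invoked 5) maxes components and bumps P2 → (1, 0, 2)
from VC(e4)=(1, 0, 2), e5 (invoked 7) maxes components and bumps P2 → (1, 0, 3)
target: VC(e4) = (1, 0, 2)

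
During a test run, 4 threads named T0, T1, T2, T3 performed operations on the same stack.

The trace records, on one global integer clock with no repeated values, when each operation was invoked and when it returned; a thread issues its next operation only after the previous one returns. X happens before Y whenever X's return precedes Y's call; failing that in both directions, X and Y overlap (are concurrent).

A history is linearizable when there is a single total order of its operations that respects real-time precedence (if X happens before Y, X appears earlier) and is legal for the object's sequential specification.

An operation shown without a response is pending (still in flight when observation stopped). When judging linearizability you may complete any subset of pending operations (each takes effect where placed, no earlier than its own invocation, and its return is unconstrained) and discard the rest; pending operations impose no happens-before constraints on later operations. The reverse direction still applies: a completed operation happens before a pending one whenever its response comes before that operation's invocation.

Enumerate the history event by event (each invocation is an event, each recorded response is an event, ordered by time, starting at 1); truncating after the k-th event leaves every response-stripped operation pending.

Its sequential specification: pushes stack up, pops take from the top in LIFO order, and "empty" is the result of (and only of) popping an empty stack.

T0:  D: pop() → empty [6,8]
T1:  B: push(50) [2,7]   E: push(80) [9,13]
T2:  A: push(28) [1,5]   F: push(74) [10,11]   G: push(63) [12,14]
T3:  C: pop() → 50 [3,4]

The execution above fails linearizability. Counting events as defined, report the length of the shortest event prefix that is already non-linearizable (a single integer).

events 1..7 are linearizable; a witness order is A, B, C:
1. A push(28), leaving stack <28>
2. B push(50), leaving stack <28,50>
3. C pop() → 50, leaving stack <28>
adding event 8 (D responds at 8) leaves no legal real-time order
sample order A, B, C, D stalls at step 4 — D pop() → empty has no legal effect
sample order A, C, B, D stalls at step 2 — C pop() → 50 has no legal effect

8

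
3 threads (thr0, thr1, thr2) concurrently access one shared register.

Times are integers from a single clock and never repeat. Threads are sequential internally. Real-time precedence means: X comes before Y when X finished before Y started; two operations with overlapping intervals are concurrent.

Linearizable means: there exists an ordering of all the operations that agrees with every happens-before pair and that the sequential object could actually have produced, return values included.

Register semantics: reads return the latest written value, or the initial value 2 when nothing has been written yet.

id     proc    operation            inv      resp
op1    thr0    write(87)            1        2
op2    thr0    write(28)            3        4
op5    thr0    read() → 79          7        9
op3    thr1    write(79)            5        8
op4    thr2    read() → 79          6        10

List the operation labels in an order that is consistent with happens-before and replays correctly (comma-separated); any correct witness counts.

op1, op2, op3, op4, op5

step 1: op1 write(87) — value 87
step 2: op2 write(28) — value 28
step 3: op3 write(79) — value 79
step 4: op4 read() → 79 — value 79
step 5: op5 read() → 79 — value 79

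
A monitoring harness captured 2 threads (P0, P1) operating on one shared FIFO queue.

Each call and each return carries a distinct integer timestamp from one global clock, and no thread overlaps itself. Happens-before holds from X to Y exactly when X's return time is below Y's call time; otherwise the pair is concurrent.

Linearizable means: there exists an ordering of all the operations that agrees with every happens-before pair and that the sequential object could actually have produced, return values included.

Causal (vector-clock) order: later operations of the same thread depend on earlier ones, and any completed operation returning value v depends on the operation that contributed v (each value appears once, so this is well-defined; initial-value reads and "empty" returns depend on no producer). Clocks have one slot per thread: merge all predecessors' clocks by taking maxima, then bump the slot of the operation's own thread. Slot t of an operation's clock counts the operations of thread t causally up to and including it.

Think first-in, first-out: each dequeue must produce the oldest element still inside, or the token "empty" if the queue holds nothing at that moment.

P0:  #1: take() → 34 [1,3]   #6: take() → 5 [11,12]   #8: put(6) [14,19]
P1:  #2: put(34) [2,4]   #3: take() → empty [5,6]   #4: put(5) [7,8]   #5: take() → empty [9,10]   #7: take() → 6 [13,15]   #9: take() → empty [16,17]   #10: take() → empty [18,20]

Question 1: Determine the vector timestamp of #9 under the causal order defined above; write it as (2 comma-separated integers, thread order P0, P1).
root op #2, invoked 2: fresh clock plus P1's own tick → (0, 1)
#3 (invocation 5): componentwise max over VC(#2)=(0, 1), +1 at P1, giving (0, 2)
#1 (invocation 1): componentwise max over VC(#2)=(0, 1), +1 at P0, giving (1, 1)
#4 (invocation 7): componentwise max over VC(#3)=(0, 2), +1 at P1, giving (0, 3)
#5 (invocation 9): componentwise max over VC(#4)=(0, 3), +1 at P1, giving (0, 4)
#6 (invocation 11): componentwise max over VC(#1)=(1, 1), VC(#4)=(0, 3), +1 at P0, giving (2, 3)
#8 (invocation 14): componentwise max over VC(#6)=(2, 3), +1 at P0, giving (3, 3)
#7 (invocation 13): componentwise max over VC(#5)=(0, 4), VC(#8)=(3, 3), +1 at P1, giving (3, 5)
#9 (invocation 16): componentwise max over VC(#7)=(3, 5), +1 at P1, giving (3, 6)
#10 (invocation 18): componentwise max over VC(#9)=(3, 6), +1 at P1, giving (3, 7)
target: VC(#9) = (3, 6)

(3, 6)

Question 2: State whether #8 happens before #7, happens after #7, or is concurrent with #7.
#8 spans [14,19], #7 spans [13,15]
the intervals overlap in both directions

concurrent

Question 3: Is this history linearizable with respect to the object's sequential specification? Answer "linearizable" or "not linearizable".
prefix check: 1..9 passes, 1..10 fails once #5's time-10 response joins
5 completed operations, 2 real-time-consistent orders — every FIFO queue replay fails
sample order #1, #2, #3, #4, #5 stalls at step 1 — #1 take() → 34 has no legal effect
sample order #2, #1, #3, #4, #5 stalls at step 5 — #5 take() → empty has no legal effect

not linearizable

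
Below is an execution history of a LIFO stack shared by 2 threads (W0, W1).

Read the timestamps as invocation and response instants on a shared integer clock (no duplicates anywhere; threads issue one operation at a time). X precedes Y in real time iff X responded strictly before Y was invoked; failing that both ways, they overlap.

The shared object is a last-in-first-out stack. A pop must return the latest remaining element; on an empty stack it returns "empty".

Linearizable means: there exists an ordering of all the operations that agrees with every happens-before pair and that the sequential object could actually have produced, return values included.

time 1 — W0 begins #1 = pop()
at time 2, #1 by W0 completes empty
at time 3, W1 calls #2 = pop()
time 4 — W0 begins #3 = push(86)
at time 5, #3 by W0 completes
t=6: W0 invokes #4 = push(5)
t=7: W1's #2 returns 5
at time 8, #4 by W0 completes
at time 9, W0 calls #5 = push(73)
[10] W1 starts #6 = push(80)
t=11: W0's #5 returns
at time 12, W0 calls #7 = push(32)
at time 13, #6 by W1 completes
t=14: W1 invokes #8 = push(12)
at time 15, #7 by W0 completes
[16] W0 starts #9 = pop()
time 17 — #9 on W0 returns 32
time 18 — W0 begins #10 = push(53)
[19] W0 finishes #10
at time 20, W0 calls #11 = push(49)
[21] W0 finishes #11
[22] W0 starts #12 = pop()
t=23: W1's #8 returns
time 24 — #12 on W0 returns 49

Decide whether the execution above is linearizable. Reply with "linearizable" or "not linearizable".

linearizable

witness order: #1, #3, #4, #2, #5, #6, #7, #9, #8, #10, #11, #12
step 1: #1 pop() → empty — stack <>
step 2: #3 push(86) — stack <86>
step 3: #4 push(5) — stack <86,5>
step 4: #2 pop() → 5 — stack <86>
step 5: #5 push(73) — stack <86,73>
step 6: #6 push(80) — stack <86,73,80>
step 7: #7 push(32) — stack <86,73,80,32>
step 8: #9 pop() → 32 — stack <86,73,80>
step 9: #8 push(12) — stack <86,73,80,12>
step 10: #10 push(53) — stack <86,73,80,12,53>
step 11: #11 push(49) — stack <86,73,80,12,53,49>
step 12: #12 pop() → 49 — stack <86,73,80,12,53>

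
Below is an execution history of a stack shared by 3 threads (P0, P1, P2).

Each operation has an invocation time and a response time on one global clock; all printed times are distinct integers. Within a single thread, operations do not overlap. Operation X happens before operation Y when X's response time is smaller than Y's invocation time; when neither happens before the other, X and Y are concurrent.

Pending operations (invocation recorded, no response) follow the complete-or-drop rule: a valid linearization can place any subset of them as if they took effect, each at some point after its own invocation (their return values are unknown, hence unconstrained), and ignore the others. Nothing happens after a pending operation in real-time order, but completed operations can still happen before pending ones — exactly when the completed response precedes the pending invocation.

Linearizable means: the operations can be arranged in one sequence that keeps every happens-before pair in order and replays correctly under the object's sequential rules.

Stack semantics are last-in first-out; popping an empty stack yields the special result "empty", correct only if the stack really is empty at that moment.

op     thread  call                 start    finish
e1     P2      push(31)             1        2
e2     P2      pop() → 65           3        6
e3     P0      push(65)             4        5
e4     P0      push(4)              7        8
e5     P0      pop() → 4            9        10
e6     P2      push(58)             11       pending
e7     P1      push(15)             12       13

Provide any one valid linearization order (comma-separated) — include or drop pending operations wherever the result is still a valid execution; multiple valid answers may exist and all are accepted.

e1, e3, e2, e4, e5, e6, e7

step 1: e1 push(31) — stack <31>
step 2: e3 push(65) — stack <31,65>
step 3: e2 pop() → 65 — stack <31>
step 4: e4 push(4) — stack <31,4>
step 5: e5 pop() → 4 — stack <31>
step 6: e6 push(58) (pending, included) — stack <31,58>
step 7: e7 push(15) — stack <31,58,15>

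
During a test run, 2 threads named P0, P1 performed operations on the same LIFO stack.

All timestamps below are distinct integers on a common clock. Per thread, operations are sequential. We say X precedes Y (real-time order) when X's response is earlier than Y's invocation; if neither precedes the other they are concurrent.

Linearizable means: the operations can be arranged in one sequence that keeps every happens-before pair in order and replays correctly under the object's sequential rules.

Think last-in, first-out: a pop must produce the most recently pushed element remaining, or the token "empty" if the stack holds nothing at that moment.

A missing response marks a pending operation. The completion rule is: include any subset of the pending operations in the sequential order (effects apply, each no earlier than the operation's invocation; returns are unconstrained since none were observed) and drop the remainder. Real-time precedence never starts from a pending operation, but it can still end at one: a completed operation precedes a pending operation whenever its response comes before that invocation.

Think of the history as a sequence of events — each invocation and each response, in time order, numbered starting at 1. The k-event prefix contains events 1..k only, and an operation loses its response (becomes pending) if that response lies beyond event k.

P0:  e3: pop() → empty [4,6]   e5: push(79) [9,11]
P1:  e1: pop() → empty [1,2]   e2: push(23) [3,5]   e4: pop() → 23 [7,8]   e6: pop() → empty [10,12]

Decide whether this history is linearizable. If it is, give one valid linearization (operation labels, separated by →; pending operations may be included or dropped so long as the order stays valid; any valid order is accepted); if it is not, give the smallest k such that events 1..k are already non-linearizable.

linearizable — witness: e1 → e3 → e2 → e4 → e6 → e5

after step 1 (e1 pop() → empty): stack <>
after step 2 (e3 pop() → empty): stack <>
after step 3 (e2 push(23)): stack <23>
after step 4 (e4 pop() → 23): stack <>
after step 5 (e6 pop() → empty): stack <>
after step 6 (e5 push(79)): stack <79>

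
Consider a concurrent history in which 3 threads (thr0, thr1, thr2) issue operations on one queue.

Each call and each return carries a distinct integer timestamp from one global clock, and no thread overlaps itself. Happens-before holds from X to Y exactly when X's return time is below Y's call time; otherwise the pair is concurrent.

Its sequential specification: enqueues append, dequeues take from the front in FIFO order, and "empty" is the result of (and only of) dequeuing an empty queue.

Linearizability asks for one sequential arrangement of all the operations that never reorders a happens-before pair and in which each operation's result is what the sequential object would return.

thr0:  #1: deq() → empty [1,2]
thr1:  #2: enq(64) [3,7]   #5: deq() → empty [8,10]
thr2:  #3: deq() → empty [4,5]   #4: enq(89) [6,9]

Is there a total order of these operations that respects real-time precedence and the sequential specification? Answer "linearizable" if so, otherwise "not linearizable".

not linearizable

prefix check: 1..9 passes, 1..10 fails once #5's time-10 response joins
real-time-consistent orders of the 5 completed operations: 5 — all fail the queue replay
one such order, #1, #2, #3, #4, #5, breaks at step 3 where #3 deq() → empty is illegal
one such order, #1, #2, #3, #5, #4, breaks at step 3 where #3 deq() → empty is illegal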